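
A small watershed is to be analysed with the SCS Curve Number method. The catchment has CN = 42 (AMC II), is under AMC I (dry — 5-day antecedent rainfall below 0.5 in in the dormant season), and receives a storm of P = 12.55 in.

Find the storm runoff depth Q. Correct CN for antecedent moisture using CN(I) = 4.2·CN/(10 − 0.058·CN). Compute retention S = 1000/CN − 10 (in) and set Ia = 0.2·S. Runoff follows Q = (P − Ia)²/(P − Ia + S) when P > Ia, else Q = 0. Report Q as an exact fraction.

Dry (AMC I): CN(I) = 4.2·42/(10 − 0.058·42) = (882/5)/(1891/250) = 44100/1891 ≈ 23.321
Max retention: S = 1000/(44100/1891) − 10 = 14500/441 in (≈ 32.880 in)
Initial abstraction Ia = S/5 = (14500/441)/5 = 2900/441 ≈ 6.576 in
Excess rainfall: 12.550 − 6.576 = 5.974 in; P > Ia so Q > 0
Runoff Q = (P−Ia)²/(P−Ia+S) = (5.974)²/(5.974+32.880) = 2776341481/3022534620 ≈ 0.919 in

Q = 2776341481/3022534620 in ≈ 0.919 in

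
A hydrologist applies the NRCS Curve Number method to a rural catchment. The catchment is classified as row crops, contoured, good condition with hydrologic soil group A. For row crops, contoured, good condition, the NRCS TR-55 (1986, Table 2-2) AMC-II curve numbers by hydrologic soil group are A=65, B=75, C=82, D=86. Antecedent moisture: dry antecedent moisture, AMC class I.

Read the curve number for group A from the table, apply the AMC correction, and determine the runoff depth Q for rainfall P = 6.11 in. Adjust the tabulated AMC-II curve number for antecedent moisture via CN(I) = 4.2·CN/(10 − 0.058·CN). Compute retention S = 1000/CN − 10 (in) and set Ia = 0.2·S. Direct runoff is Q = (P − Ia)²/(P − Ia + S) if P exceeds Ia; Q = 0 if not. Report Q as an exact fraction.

NRCS table: row crops, contoured, good condition, soil group A → CN(II) = 65
Adjust CN=65 to AMC I: 4.2·65/(10 − 0.058·65) → 273 ÷ (623/100) = 3900/89 ≈ 43.820
Retention S: 1000/CN − 10 with CN=43.820 → S = 500/39 ≈ 12.821 in
Initial abstraction Ia = S/5 = (500/39)/5 = 100/39 ≈ 2.564 in
Since P=6.110 > Ia=2.564: effective rainfall P−Ia = 13829/3900 in
Runoff Q = (P−Ia)²/(P−Ia+S) = (3.546)²/(3.546+12.821) = 191241241/248933100 ≈ 0.768 in

Q = 191241241/248933100 in ≈ 0.768 in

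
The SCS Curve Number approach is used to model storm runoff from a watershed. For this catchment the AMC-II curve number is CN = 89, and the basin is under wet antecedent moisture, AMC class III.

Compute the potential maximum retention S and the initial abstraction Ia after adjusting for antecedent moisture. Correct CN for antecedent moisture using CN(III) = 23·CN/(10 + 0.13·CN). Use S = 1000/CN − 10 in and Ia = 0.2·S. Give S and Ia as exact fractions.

Wet (AMC III): CN(III) = 23·89/(10 + 0.13·89) = 2047/(2157/100) = 204700/2157 ≈ 94.900
S = 1000/(204700/2157) − 10 = 1100/2047 in ≈ 0.537 in
Ia = 0.2·(1100/2047) = 220/2047 in ≈ 0.107 in

S = 1100/2047 in ≈ 0.537 in; Ia = 220/2047 in ≈ 0.107 in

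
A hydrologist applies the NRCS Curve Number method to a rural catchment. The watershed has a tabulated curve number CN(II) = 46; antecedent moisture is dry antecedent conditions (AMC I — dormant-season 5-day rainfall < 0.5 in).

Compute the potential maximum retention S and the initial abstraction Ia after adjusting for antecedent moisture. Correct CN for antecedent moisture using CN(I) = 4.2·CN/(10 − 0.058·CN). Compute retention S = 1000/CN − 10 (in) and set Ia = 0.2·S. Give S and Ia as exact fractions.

S = 4500/161 in ≈ 27.950 in; Ia = 900/161 in ≈ 5.590 in

Dry (AMC I): CN(I) = 4.2·46/(10 − 0.058·46) = (966/5)/(1833/250) = 16100/611 ≈ 26.350
S = 1000/(16100/611) − 10 = 4500/161 in ≈ 27.950 in
Ia = 0.2·(4500/161) = 900/161 in ≈ 5.590 in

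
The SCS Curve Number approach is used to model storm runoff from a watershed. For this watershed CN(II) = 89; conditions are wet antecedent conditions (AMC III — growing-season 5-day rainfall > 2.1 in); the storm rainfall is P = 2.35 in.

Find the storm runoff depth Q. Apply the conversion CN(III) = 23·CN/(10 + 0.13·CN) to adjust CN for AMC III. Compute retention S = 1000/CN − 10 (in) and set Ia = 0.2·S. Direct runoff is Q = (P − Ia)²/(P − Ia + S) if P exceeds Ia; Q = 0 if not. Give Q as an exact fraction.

Q = 8428892481/4659340460 in ≈ 1.809 in

Adjust CN=89 to AMC III: 23·89/(10 + 0.13·89) → 2047 ÷ (2157/100) = 204700/2157 ≈ 94.900
S = 1000/(204700/2157) − 10 = 1100/2047 in ≈ 0.537 in
Ia = 0.2·(1100/2047) = 220/2047 in ≈ 0.107 in
P − Ia = 2.350 − 0.107 = 91809/40940 ≈ 2.243 in (> 0, runoff occurs)
Q: (91809/40940)² ÷ (113809/40940) = 8428892481/4659340460 in (≈ 1.809 in)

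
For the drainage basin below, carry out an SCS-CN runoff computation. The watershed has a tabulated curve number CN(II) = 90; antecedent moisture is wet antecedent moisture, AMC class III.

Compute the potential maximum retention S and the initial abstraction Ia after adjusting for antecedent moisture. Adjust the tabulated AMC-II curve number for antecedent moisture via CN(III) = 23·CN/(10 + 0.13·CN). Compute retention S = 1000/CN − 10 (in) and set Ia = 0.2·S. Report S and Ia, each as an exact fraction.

S = 100/207 in ≈ 0.483 in; Ia = 20/207 in ≈ 0.097 in

Wet (AMC III): CN(III) = 23·90/(10 + 0.13·90) = 2070/(217/10) = 20700/217 ≈ 95.392
Max retention: S = 1000/(20700/217) − 10 = 100/207 in (≈ 0.483 in)
Ia = 0.2S: 0.2·0.483 = 0.097 in (exactly 20/207)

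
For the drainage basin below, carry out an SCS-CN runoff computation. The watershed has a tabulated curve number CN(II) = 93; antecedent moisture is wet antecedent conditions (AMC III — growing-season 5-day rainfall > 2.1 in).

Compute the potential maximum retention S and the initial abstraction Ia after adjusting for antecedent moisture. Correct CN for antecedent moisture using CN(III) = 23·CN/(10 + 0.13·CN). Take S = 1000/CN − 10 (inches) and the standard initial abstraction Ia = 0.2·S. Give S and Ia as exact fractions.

CN(III) from CN(II)=93: (23·93)/(10 + 0.13·93) = 213900/2209 ≈ 96.831
Max retention: S = 1000/(213900/2209) − 10 = 700/2139 in (≈ 0.327 in)
Initial abstraction Ia = S/5 = (700/2139)/5 = 140/2139 ≈ 0.065 in

S = 700/2139 in ≈ 0.327 in; Ia = 140/2139 in ≈ 0.065 in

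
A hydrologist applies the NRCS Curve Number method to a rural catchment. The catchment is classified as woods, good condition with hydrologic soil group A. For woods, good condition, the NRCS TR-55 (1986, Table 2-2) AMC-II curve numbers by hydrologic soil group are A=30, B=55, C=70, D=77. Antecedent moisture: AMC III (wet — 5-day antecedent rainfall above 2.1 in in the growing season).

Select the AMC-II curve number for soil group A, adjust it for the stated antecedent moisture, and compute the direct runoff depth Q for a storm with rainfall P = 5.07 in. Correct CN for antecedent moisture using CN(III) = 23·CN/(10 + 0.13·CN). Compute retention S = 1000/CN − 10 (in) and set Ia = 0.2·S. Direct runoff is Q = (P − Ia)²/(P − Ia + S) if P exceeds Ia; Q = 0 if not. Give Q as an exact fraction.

NRCS table: woods, good condition, soil group A → CN(II) = 30
Wet (AMC III): CN(III) = 23·30/(10 + 0.13·30) = 690/(139/10) = 6900/139 ≈ 49.640
Max retention: S = 1000/(6900/139) − 10 = 700/69 in (≈ 10.145 in)
Initial abstraction Ia = S/5 = (700/69)/5 = 140/69 ≈ 2.029 in
P − Ia = 5.070 − 2.029 = 20983/6900 ≈ 3.041 in (> 0, runoff occurs)
Runoff Q = (P−Ia)²/(P−Ia+S) = (3.041)²/(3.041+10.145) = 440286289/627782700 ≈ 0.701 in

Q = 440286289/627782700 in ≈ 0.701 in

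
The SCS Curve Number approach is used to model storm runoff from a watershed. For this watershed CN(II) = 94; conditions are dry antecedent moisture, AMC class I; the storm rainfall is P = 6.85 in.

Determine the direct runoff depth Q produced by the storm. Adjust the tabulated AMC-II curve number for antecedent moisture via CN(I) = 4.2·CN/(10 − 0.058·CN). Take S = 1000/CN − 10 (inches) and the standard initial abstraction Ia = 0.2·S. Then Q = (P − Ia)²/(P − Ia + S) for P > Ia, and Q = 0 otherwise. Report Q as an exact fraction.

Q = 1855283329/349220340 in ≈ 5.313 in

CN(I) from CN(II)=94: (4.2·94)/(10 − 0.058·94) = 32900/379 ≈ 86.807
S = 1000/(32900/379) − 10 = 500/329 in ≈ 1.520 in
Ia = 0.2S: 0.2·1.520 = 0.304 in (exactly 100/329)
P − Ia = 6.850 − 0.304 = 43073/6580 ≈ 6.546 in (> 0, runoff occurs)
Runoff Q = (P−Ia)²/(P−Ia+S) = (6.546)²/(6.546+1.520) = 1855283329/349220340 ≈ 5.313 in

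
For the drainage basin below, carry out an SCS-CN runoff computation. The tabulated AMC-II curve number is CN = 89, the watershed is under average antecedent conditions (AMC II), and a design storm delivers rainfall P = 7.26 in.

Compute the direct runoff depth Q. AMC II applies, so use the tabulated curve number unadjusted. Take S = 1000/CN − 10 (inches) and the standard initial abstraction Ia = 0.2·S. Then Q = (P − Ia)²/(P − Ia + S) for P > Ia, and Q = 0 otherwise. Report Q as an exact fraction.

Q = 88534259/14849650 in ≈ 5.962 in

AMC II — tabulated CN = 89 applies directly.
Max retention: S = 1000/89 − 10 = 110/89 in (≈ 1.236 in)
Initial abstraction Ia = S/5 = (110/89)/5 = 22/89 ≈ 0.247 in
P − Ia = 7.260 − 0.247 = 31207/4450 ≈ 7.013 in (> 0, runoff occurs)
Q: (31207/4450)² ÷ (36707/4450) = 88534259/14849650 in (≈ 5.962 in)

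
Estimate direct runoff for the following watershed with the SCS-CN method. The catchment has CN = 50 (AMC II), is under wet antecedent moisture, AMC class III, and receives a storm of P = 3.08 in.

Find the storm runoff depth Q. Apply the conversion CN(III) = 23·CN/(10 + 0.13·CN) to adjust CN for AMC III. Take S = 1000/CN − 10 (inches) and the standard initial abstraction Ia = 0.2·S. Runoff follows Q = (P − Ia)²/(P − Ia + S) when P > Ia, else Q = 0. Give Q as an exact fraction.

Wet (AMC III): CN(III) = 23·50/(10 + 0.13·50) = 1150/(33/2) = 2300/33 ≈ 69.697
Max retention: S = 1000/(2300/33) − 10 = 100/23 in (≈ 4.348 in)
Initial abstraction Ia = S/5 = (100/23)/5 = 20/23 ≈ 0.870 in
Excess rainfall: 3.080 − 0.870 = 2.210 in; P > Ia so Q > 0
Runoff Q = (P−Ia)²/(P−Ia+S) = (2.210)²/(2.210+4.348) = 1615441/2168325 ≈ 0.745 in

Q = 1615441/2168325 in ≈ 0.745 in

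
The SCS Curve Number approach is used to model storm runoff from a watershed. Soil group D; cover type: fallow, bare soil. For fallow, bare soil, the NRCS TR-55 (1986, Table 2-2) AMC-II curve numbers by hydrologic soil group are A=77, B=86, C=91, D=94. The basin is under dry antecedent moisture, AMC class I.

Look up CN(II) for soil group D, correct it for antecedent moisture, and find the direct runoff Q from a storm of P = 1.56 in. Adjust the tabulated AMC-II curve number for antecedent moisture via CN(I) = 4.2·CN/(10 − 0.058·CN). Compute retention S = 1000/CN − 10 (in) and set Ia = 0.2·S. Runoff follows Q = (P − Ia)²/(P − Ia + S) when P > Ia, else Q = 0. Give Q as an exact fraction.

Q = 106729561/187784975 in ≈ 0.568 in

NRCS table: fallow, bare soil, soil group D → CN(II) = 94
Adjust CN=94 to AMC I: 4.2·94/(10 − 0.058·94) → (1974/5) ÷ (1137/250) = 32900/379 ≈ 86.807
Retention S: 1000/CN − 10 with CN=86.807 → S = 500/329 ≈ 1.520 in
Initial abstraction Ia = S/5 = (500/329)/5 = 100/329 ≈ 0.304 in
P − Ia = 1.560 − 0.304 = 10331/8225 ≈ 1.256 in (> 0, runoff occurs)
Runoff Q = (P−Ia)²/(P−Ia+S) = (1.256)²/(1.256+1.520) = 106729561/187784975 ≈ 0.568 in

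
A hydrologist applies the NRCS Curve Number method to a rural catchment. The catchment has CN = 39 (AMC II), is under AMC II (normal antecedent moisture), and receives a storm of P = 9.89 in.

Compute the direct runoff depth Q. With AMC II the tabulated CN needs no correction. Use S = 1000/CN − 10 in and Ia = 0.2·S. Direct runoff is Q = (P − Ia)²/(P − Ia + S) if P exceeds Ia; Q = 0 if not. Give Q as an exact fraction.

CN(II) = 39; AMC II needs no correction.
Max retention: S = 1000/39 − 10 = 610/39 in (≈ 15.641 in)
Ia = 0.2·(610/39) = 122/39 in ≈ 3.128 in
Since P=9.890 > Ia=3.128: effective rainfall P−Ia = 26371/3900 in
Q: (26371/3900)² ÷ (87371/3900) = 695429641/340746900 in (≈ 2.041 in)

Q = 695429641/340746900 in ≈ 2.041 in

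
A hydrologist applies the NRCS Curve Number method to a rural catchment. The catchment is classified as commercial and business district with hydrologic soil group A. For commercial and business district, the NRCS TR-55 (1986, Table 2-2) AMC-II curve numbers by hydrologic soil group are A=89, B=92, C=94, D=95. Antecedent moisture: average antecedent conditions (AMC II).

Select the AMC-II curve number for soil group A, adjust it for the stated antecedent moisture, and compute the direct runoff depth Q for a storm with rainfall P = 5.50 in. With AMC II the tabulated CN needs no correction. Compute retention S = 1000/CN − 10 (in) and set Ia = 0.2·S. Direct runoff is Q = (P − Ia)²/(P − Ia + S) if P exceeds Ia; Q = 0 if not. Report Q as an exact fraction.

Q = 15895/3738 in ≈ 4.252 in

NRCS table: commercial and business district, soil group A → CN(II) = 89
CN(II) = 89; AMC II needs no correction.
S = 1000/89 − 10 = 110/89 in ≈ 1.236 in
Ia = 0.2S: 0.2·1.236 = 0.247 in (exactly 22/89)
P − Ia = 5.500 − 0.247 = 935/178 ≈ 5.253 in (> 0, runoff occurs)
Runoff Q = (P−Ia)²/(P−Ia+S) = (5.253)²/(5.253+1.236) = 15895/3738 ≈ 4.252 in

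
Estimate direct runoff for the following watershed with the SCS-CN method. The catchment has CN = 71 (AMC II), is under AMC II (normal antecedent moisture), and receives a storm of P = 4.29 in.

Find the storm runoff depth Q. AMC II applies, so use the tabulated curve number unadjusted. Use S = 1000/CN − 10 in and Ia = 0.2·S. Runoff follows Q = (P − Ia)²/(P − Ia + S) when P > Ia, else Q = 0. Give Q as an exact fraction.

CN(II) = 71; AMC II needs no correction.
Retention S: 1000/CN − 10 with CN=71.000 → S = 290/71 ≈ 4.085 in
Ia = 0.2·(290/71) = 58/71 in ≈ 0.817 in
P − Ia = 4.290 − 0.817 = 24659/7100 ≈ 3.473 in (> 0, runoff occurs)
Runoff Q = (P−Ia)²/(P−Ia+S) = (3.473)²/(3.473+4.085) = 608066281/380978900 ≈ 1.596 in

Q = 608066281/380978900 in ≈ 1.596 in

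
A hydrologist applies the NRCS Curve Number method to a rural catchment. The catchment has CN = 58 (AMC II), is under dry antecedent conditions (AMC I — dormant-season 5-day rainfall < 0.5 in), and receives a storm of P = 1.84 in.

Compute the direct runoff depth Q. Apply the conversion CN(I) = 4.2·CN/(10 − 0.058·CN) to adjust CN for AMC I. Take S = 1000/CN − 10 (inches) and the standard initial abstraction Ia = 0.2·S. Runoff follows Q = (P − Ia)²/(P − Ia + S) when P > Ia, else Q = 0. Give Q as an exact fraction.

Q = 0 in ≈ 0.000 in

CN(I) from CN(II)=58: (4.2·58)/(10 − 0.058·58) = 2900/79 ≈ 36.709
Max retention: S = 1000/(2900/79) − 10 = 500/29 in (≈ 17.241 in)
Ia = 0.2·(500/29) = 100/29 in ≈ 3.448 in
P = 1.840 ≤ Ia = 3.448 in: entire storm abstracted, Q = 0.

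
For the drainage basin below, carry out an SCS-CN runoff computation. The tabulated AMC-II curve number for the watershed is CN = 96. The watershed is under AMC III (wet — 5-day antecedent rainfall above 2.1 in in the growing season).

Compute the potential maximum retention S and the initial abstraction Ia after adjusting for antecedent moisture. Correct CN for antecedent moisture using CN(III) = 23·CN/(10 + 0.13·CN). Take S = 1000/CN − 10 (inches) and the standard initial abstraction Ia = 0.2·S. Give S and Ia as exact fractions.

Adjust CN=96 to AMC III: 23·96/(10 + 0.13·96) → 2208 ÷ (562/25) = 27600/281 ≈ 98.221
S = 1000/(27600/281) − 10 = 25/138 in ≈ 0.181 in
Initial abstraction Ia = S/5 = (25/138)/5 = 5/138 ≈ 0.036 in

S = 25/138 in ≈ 0.181 in; Ia = 5/138 in ≈ 0.036 in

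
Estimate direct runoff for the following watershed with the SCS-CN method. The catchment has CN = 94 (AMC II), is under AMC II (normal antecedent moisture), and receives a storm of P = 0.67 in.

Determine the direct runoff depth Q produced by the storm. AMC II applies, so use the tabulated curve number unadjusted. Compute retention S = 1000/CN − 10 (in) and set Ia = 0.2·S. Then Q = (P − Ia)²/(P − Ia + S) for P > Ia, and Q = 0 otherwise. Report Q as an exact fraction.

AMC II — tabulated CN = 94 applies directly.
S = 1000/94 − 10 = 30/47 in ≈ 0.638 in
Ia = 0.2S: 0.2·0.638 = 0.128 in (exactly 6/47)
Excess rainfall: 0.670 − 0.128 = 0.542 in; P > Ia so Q > 0
Q = (2549/4700)²/((2549/4700) + 30/47) = (6497401/22090000)/(5549/4700) = 6497401/26080300 in ≈ 0.249 in

Q = 6497401/26080300 in ≈ 0.249 in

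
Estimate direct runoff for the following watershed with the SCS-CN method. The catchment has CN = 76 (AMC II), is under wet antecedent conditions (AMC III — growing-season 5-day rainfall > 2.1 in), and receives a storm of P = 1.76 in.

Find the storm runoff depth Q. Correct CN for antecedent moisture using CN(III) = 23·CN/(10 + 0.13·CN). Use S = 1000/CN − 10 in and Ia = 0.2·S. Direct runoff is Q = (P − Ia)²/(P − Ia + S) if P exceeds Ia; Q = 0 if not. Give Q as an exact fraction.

Wet (AMC III): CN(III) = 23·76/(10 + 0.13·76) = 1748/(497/25) = 43700/497 ≈ 87.928
S = 1000/(43700/497) − 10 = 600/437 in ≈ 1.373 in
Ia = 0.2·(600/437) = 120/437 in ≈ 0.275 in
P − Ia = 1.760 − 0.275 = 16228/10925 ≈ 1.485 in (> 0, runoff occurs)
Q: (16228/10925)² ÷ (31228/10925) = 65836996/85291475 in (≈ 0.772 in)

Q = 65836996/85291475 in ≈ 0.772 in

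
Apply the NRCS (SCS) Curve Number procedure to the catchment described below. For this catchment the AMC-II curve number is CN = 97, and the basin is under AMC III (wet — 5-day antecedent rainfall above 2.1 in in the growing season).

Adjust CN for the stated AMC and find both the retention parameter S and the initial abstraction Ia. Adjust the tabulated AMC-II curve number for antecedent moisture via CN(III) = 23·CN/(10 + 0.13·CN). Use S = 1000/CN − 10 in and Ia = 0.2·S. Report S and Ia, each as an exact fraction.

Adjust CN=97 to AMC III: 23·97/(10 + 0.13·97) → 2231 ÷ (2261/100) = 223100/2261 ≈ 98.673
Max retention: S = 1000/(223100/2261) − 10 = 300/2231 in (≈ 0.134 in)
Ia = 0.2S: 0.2·0.134 = 0.027 in (exactly 60/2231)

S = 300/2231 in ≈ 0.134 in; Ia = 60/2231 in ≈ 0.027 in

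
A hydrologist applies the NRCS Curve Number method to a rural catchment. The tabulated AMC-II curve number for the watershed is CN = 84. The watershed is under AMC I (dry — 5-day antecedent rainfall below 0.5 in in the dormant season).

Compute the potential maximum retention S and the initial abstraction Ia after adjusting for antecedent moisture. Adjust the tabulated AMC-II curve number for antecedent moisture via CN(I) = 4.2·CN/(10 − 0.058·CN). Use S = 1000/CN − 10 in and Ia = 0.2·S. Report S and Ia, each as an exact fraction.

S = 2000/441 in ≈ 4.535 in; Ia = 400/441 in ≈ 0.907 in

CN(I) from CN(II)=84: (4.2·84)/(10 − 0.058·84) = 44100/641 ≈ 68.799
Max retention: S = 1000/(44100/641) − 10 = 2000/441 in (≈ 4.535 in)
Initial abstraction Ia = S/5 = (2000/441)/5 = 400/441 ≈ 0.907 in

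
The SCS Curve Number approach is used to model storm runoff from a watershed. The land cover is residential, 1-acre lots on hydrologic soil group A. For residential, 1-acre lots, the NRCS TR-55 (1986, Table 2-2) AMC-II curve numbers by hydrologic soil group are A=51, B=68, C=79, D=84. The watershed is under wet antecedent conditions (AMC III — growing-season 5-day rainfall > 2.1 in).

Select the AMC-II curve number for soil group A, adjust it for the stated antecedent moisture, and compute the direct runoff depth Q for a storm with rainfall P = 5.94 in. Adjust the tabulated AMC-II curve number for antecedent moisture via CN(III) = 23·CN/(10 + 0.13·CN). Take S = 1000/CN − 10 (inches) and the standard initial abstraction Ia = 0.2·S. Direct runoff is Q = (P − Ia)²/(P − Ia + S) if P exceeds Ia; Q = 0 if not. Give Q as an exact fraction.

NRCS table: residential, 1-acre lots, soil group A → CN(II) = 51
CN(III) from CN(II)=51: (23·51)/(10 + 0.13·51) = 117300/1663 ≈ 70.535
Max retention: S = 1000/(117300/1663) − 10 = 4900/1173 in (≈ 4.177 in)
Initial abstraction Ia = S/5 = (4900/1173)/5 = 980/1173 ≈ 0.835 in
Since P=5.940 > Ia=0.835: effective rainfall P−Ia = 299381/58650 in
Runoff Q = (P−Ia)²/(P−Ia+S) = (5.105)²/(5.105+4.177) = 89628983161/31927945650 ≈ 2.807 in

Q = 89628983161/31927945650 in ≈ 2.807 in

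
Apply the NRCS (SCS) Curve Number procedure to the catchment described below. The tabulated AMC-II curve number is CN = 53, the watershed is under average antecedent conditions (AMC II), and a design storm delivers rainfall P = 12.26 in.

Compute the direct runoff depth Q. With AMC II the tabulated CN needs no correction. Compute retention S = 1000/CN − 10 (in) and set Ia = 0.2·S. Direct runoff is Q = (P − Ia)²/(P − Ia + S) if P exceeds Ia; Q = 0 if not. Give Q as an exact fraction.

Q = 772228521/135915850 in ≈ 5.682 in

Average conditions: CN = 53 (no AMC adjustment).
Retention S: 1000/CN − 10 with CN=53.000 → S = 470/53 ≈ 8.868 in
Initial abstraction Ia = S/5 = (470/53)/5 = 94/53 ≈ 1.774 in
Excess rainfall: 12.260 − 1.774 = 10.486 in; P > Ia so Q > 0
Runoff Q = (P−Ia)²/(P−Ia+S) = (10.486)²/(10.486+8.868) = 772228521/135915850 ≈ 5.682 in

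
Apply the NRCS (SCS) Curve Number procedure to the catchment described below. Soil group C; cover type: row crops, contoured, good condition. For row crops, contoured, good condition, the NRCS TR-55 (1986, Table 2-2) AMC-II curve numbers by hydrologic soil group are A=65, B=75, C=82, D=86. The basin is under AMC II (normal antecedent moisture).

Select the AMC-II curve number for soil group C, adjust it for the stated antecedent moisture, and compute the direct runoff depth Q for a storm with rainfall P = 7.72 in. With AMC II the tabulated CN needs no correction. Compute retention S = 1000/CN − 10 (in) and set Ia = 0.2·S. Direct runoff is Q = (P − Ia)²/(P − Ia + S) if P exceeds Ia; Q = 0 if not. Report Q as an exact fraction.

NRCS table: row crops, contoured, good condition, soil group C → CN(II) = 82
AMC II — tabulated CN = 82 applies directly.
Max retention: S = 1000/82 − 10 = 90/41 in (≈ 2.195 in)
Ia = 0.2S: 0.2·2.195 = 0.439 in (exactly 18/41)
Excess rainfall: 7.720 − 0.439 = 7.281 in; P > Ia so Q > 0
Runoff Q = (P−Ia)²/(P−Ia+S) = (7.281)²/(7.281+2.195) = 55696369/9955825 ≈ 5.594 in

Q = 55696369/9955825 in ≈ 5.594 in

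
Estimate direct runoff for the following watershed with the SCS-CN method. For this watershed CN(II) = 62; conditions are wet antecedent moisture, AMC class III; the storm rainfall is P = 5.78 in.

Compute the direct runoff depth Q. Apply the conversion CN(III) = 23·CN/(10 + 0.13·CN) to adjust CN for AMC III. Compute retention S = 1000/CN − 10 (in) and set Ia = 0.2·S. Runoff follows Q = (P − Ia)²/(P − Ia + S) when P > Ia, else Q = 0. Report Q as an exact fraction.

Q = 34990321249/10055332050 in ≈ 3.480 in

Wet (AMC III): CN(III) = 23·62/(10 + 0.13·62) = 1426/(903/50) = 71300/903 ≈ 78.959
Max retention: S = 1000/(71300/903) − 10 = 1900/713 in (≈ 2.665 in)
Ia = 0.2·(1900/713) = 380/713 in ≈ 0.533 in
Since P=5.780 > Ia=0.533: effective rainfall P−Ia = 187057/35650 in
Q: (187057/35650)² ÷ (282057/35650) = 34990321249/10055332050 in (≈ 3.480 in)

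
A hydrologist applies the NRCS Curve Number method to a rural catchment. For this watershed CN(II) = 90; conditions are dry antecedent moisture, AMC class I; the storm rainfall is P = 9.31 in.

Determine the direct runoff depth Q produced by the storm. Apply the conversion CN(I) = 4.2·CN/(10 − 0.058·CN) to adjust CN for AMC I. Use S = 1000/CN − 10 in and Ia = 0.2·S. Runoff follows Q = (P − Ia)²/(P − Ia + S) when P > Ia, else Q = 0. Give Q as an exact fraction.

Q = 27542389681/4081625100 in ≈ 6.748 in

Dry (AMC I): CN(I) = 4.2·90/(10 − 0.058·90) = 378/(239/50) = 18900/239 ≈ 79.079
S = 1000/(18900/239) − 10 = 500/189 in ≈ 2.646 in
Ia = 0.2S: 0.2·2.646 = 0.529 in (exactly 100/189)
Excess rainfall: 9.310 − 0.529 = 8.781 in; P > Ia so Q > 0
Runoff Q = (P−Ia)²/(P−Ia+S) = (8.781)²/(8.781+2.646) = 27542389681/4081625100 ≈ 6.748 in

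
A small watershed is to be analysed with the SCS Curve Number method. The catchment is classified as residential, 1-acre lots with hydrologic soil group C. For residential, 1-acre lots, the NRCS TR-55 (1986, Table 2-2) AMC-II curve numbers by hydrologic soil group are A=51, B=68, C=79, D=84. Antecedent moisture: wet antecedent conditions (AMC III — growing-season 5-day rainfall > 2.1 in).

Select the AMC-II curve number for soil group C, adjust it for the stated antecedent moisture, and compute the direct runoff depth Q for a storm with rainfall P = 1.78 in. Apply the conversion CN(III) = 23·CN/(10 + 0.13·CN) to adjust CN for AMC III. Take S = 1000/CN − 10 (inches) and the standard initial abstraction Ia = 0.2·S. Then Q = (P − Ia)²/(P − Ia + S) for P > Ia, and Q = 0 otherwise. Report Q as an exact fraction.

Q = 19800148369/22323026050 in ≈ 0.887 in

NRCS table: residential, 1-acre lots, soil group C → CN(II) = 79
Wet (AMC III): CN(III) = 23·79/(10 + 0.13·79) = 1817/(2027/100) = 181700/2027 ≈ 89.640
S = 1000/(181700/2027) − 10 = 2100/1817 in ≈ 1.156 in
Ia = 0.2S: 0.2·1.156 = 0.231 in (exactly 420/1817)
P − Ia = 1.780 − 0.231 = 140713/90850 ≈ 1.549 in (> 0, runoff occurs)
Q = (140713/90850)²/((140713/90850) + 2100/1817) = (19800148369/8253722500)/(245713/90850) = 19800148369/22323026050 in ≈ 0.887 in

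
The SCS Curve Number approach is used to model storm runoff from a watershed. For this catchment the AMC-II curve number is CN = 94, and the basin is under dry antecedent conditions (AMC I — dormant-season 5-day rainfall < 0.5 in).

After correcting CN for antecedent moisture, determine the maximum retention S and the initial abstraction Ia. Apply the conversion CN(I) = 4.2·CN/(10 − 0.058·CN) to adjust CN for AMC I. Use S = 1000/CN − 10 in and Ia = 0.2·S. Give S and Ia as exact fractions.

Adjust CN=94 to AMC I: 4.2·94/(10 − 0.058·94) → (1974/5) ÷ (1137/250) = 32900/379 ≈ 86.807
Max retention: S = 1000/(32900/379) − 10 = 500/329 in (≈ 1.520 in)
Ia = 0.2S: 0.2·1.520 = 0.304 in (exactly 100/329)

S = 500/329 in ≈ 1.520 in; Ia = 100/329 in ≈ 0.304 in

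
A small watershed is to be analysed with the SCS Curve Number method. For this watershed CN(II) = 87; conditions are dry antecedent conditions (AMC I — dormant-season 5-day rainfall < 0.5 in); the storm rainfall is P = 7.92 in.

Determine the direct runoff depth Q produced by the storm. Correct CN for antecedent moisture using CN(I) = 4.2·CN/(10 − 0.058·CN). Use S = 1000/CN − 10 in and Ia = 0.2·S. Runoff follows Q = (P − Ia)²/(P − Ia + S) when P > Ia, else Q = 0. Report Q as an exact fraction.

Q = 54201464258/11230249275 in ≈ 4.826 in

CN(I) from CN(II)=87: (4.2·87)/(10 − 0.058·87) = 182700/2477 ≈ 73.759
Retention S: 1000/CN − 10 with CN=73.759 → S = 6500/1827 ≈ 3.558 in
Initial abstraction Ia = S/5 = (6500/1827)/5 = 1300/1827 ≈ 0.712 in
Since P=7.920 > Ia=0.712: effective rainfall P−Ia = 329246/45675 in
Q: (329246/45675)² ÷ (491746/45675) = 54201464258/11230249275 in (≈ 4.826 in)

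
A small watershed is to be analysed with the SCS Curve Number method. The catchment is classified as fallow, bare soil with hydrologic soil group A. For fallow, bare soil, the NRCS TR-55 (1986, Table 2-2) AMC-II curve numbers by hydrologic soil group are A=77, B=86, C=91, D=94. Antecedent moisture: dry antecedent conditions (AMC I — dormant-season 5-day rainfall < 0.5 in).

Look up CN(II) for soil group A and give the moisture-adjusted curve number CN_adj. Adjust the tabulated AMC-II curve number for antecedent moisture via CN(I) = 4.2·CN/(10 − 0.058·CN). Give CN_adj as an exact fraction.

NRCS table: fallow, bare soil, soil group A → CN(II) = 77
Adjust CN=77 to AMC I: 4.2·77/(10 − 0.058·77) → (1617/5) ÷ (2767/500) = 161700/2767 ≈ 58.439

CN_adj = 161700/2767 ≈ 58.439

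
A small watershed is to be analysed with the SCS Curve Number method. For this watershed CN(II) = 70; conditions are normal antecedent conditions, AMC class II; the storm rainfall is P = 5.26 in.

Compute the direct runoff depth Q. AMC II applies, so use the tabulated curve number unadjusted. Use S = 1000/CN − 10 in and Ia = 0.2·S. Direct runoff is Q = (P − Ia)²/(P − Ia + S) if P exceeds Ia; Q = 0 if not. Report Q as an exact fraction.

Q = 2374681/1064350 in ≈ 2.231 in

AMC II — tabulated CN = 70 applies directly.
Retention S: 1000/CN − 10 with CN=70.000 → S = 30/7 ≈ 4.286 in
Ia = 0.2·(30/7) = 6/7 in ≈ 0.857 in
Since P=5.260 > Ia=0.857: effective rainfall P−Ia = 1541/350 in
Q = (1541/350)²/((1541/350) + 30/7) = (2374681/122500)/(3041/350) = 2374681/1064350 in ≈ 2.231 in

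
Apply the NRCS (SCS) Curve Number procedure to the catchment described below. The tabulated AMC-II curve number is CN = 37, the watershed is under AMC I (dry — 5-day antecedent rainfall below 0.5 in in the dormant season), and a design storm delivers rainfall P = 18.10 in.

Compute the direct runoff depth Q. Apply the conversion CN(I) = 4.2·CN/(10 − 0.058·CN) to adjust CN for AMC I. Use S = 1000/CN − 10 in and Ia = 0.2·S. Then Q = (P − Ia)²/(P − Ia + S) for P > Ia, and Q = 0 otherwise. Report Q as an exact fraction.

CN(I) from CN(II)=37: (4.2·37)/(10 − 0.058·37) = 3700/187 ≈ 19.786
S = 1000/(3700/187) − 10 = 1500/37 in ≈ 40.541 in
Initial abstraction Ia = S/5 = (1500/37)/5 = 300/37 ≈ 8.108 in
Since P=18.100 > Ia=8.108: effective rainfall P−Ia = 3697/370 in
Q: (3697/370)² ÷ (18697/370) = 13667809/6917890 in (≈ 1.976 in)

Q = 13667809/6917890 in ≈ 1.976 in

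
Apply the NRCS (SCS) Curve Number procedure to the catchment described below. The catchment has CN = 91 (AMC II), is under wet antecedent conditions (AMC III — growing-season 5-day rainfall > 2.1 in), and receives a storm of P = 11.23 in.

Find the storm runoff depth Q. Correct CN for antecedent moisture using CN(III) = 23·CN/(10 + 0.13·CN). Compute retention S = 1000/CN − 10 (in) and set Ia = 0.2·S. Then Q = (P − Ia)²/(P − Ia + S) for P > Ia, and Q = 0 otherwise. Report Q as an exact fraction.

Q = 5440271688721/507016482700 in ≈ 10.730 in

Adjust CN=91 to AMC III: 23·91/(10 + 0.13·91) → 2093 ÷ (2183/100) = 209300/2183 ≈ 95.877
Retention S: 1000/CN − 10 with CN=95.877 → S = 900/2093 ≈ 0.430 in
Initial abstraction Ia = S/5 = (900/2093)/5 = 180/2093 ≈ 0.086 in
Since P=11.230 > Ia=0.086: effective rainfall P−Ia = 2332439/209300 in
Q = (2332439/209300)²/((2332439/209300) + 900/2093) = (5440271688721/43806490000)/(2422439/209300) = 5440271688721/507016482700 in ≈ 10.730 in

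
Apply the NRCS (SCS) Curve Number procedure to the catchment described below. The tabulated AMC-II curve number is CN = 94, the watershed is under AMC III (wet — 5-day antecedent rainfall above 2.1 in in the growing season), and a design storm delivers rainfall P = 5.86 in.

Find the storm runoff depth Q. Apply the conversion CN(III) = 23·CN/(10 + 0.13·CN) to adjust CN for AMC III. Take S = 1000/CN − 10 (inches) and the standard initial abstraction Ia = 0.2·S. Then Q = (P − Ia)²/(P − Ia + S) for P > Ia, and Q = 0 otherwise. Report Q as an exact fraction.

Q = 98428395289/17768018650 in ≈ 5.540 in

Wet (AMC III): CN(III) = 23·94/(10 + 0.13·94) = 2162/(1111/50) = 108100/1111 ≈ 97.300
Max retention: S = 1000/(108100/1111) − 10 = 300/1081 in (≈ 0.278 in)
Ia = 0.2·(300/1081) = 60/1081 in ≈ 0.056 in
Since P=5.860 > Ia=0.056: effective rainfall P−Ia = 313733/54050 in
Q = (313733/54050)²/((313733/54050) + 300/1081) = (98428395289/2921402500)/(328733/54050) = 98428395289/17768018650 in ≈ 5.540 in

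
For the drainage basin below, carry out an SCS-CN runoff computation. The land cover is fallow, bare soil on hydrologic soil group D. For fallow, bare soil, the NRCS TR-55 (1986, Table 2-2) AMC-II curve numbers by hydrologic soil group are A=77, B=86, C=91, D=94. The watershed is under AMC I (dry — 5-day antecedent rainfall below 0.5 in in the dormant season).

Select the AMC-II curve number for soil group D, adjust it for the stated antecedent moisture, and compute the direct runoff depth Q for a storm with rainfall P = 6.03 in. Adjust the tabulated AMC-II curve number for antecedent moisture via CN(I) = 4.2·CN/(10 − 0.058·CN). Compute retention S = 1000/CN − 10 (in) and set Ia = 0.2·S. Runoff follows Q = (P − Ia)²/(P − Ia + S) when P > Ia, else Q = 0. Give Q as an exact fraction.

NRCS table: fallow, bare soil, soil group D → CN(II) = 94
Dry (AMC I): CN(I) = 4.2·94/(10 − 0.058·94) = (1974/5)/(1137/250) = 32900/379 ≈ 86.807
S = 1000/(32900/379) − 10 = 500/329 in ≈ 1.520 in
Ia = 0.2S: 0.2·1.520 = 0.304 in (exactly 100/329)
Since P=6.030 > Ia=0.304: effective rainfall P−Ia = 188387/32900 in
Q: (188387/32900)² ÷ (238387/32900) = 35489661769/7842932300 in (≈ 4.525 in)

Q = 35489661769/7842932300 in ≈ 4.525 in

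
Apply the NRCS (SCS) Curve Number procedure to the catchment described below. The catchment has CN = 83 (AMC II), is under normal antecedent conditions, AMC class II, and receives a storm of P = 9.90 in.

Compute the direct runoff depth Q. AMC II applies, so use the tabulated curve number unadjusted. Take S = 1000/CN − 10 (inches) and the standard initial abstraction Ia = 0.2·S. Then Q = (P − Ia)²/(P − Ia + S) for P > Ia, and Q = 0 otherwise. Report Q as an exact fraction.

Average conditions: CN = 83 (no AMC adjustment).
Max retention: S = 1000/83 − 10 = 170/83 in (≈ 2.048 in)
Ia = 0.2S: 0.2·2.048 = 0.410 in (exactly 34/83)
Excess rainfall: 9.900 − 0.410 = 9.490 in; P > Ia so Q > 0
Runoff Q = (P−Ia)²/(P−Ia+S) = (9.490)²/(9.490+2.048) = 62047129/7948910 ≈ 7.806 in

Q = 62047129/7948910 in ≈ 7.806 in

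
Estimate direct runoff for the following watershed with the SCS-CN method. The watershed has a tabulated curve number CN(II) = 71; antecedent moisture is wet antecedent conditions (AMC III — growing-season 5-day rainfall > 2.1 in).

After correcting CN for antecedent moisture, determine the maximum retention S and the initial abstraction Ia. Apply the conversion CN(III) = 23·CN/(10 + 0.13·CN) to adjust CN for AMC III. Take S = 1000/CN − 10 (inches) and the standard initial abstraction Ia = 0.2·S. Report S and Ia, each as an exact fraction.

S = 2900/1633 in ≈ 1.776 in; Ia = 580/1633 in ≈ 0.355 in

Wet (AMC III): CN(III) = 23·71/(10 + 0.13·71) = 1633/(1923/100) = 163300/1923 ≈ 84.919
Max retention: S = 1000/(163300/1923) − 10 = 2900/1633 in (≈ 1.776 in)
Initial abstraction Ia = S/5 = (2900/1633)/5 = 580/1633 ≈ 0.355 in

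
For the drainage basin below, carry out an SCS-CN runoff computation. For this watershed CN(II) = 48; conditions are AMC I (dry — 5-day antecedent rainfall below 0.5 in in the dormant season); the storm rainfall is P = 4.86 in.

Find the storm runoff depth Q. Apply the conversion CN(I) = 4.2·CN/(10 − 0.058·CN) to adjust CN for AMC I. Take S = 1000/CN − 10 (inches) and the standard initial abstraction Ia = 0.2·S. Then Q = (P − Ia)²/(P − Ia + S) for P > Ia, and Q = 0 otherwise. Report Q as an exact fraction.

Adjust CN=48 to AMC I: 4.2·48/(10 − 0.058·48) → (1008/5) ÷ (902/125) = 12600/451 ≈ 27.938
Retention S: 1000/CN − 10 with CN=27.938 → S = 1625/63 ≈ 25.794 in
Ia = 0.2·(1625/63) = 325/63 in ≈ 5.159 in
P = 4.860 ≤ Ia = 5.159 in: entire storm abstracted, Q = 0.

Q = 0 in ≈ 0.000 in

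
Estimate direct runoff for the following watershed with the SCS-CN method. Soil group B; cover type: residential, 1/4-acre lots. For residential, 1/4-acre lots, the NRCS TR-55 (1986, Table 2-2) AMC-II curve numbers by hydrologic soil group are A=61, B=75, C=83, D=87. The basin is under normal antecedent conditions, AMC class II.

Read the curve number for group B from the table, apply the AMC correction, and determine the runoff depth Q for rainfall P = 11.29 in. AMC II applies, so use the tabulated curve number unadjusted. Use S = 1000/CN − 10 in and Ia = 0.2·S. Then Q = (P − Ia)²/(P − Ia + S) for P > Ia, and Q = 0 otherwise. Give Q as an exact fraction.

Q = 10156969/1256100 in ≈ 8.086 in

NRCS table: residential, 1/4-acre lots, soil group B → CN(II) = 75
CN(II) = 75; AMC II needs no correction.
S = 1000/75 − 10 = 10/3 in ≈ 3.333 in
Initial abstraction Ia = S/5 = (10/3)/5 = 2/3 ≈ 0.667 in
P − Ia = 11.290 − 0.667 = 3187/300 ≈ 10.623 in (> 0, runoff occurs)
Q = (3187/300)²/((3187/300) + 10/3) = (10156969/90000)/(4187/300) = 10156969/1256100 in ≈ 8.086 in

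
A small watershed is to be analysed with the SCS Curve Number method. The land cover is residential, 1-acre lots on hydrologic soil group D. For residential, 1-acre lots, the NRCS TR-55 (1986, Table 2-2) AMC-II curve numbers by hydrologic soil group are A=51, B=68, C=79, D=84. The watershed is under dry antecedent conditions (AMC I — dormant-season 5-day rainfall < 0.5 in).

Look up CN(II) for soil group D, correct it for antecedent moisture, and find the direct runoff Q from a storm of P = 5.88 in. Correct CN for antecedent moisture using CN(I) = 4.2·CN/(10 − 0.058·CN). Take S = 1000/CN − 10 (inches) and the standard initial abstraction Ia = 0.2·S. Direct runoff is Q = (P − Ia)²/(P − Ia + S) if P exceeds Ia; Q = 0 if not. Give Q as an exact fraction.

NRCS table: residential, 1-acre lots, soil group D → CN(II) = 84
Dry (AMC I): CN(I) = 4.2·84/(10 − 0.058·84) = (1764/5)/(641/125) = 44100/641 ≈ 68.799
Retention S: 1000/CN − 10 with CN=68.799 → S = 2000/441 ≈ 4.535 in
Ia = 0.2S: 0.2·4.535 = 0.907 in (exactly 400/441)
Since P=5.880 > Ia=0.907: effective rainfall P−Ia = 54827/11025 in
Q = (54827/11025)²/((54827/11025) + 2000/441) = (3005999929/121550625)/(104827/11025) = 3005999929/1155717675 in ≈ 2.601 in

Q = 3005999929/1155717675 in ≈ 2.601 in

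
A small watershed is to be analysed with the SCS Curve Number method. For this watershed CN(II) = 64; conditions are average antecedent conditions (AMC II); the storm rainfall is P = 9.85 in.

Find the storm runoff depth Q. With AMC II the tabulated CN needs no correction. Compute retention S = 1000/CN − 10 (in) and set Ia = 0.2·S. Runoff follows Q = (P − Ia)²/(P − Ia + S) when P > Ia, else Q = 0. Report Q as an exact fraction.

Q = 121801/22960 in ≈ 5.305 in

CN(II) = 64; AMC II needs no correction.
Max retention: S = 1000/64 − 10 = 45/8 in (≈ 5.625 in)
Initial abstraction Ia = S/5 = (45/8)/5 = 9/8 ≈ 1.125 in
P − Ia = 9.850 − 1.125 = 349/40 ≈ 8.725 in (> 0, runoff occurs)
Q: (349/40)² ÷ (287/20) = 121801/22960 in (≈ 5.305 in)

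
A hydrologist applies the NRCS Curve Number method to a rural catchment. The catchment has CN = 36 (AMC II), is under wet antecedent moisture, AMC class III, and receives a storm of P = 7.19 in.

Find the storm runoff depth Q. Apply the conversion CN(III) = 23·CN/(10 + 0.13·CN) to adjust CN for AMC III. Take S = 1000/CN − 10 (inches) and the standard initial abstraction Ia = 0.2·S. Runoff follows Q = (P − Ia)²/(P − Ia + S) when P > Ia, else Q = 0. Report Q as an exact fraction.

CN(III) from CN(II)=36: (23·36)/(10 + 0.13·36) = 20700/367 ≈ 56.403
S = 1000/(20700/367) − 10 = 1600/207 in ≈ 7.729 in
Ia = 0.2S: 0.2·7.729 = 1.546 in (exactly 320/207)
P − Ia = 7.190 − 1.546 = 116833/20700 ≈ 5.644 in (> 0, runoff occurs)
Q = (116833/20700)²/((116833/20700) + 1600/207) = (13649949889/428490000)/(276833/20700) = 13649949889/5730443100 in ≈ 2.382 in

Q = 13649949889/5730443100 in ≈ 2.382 in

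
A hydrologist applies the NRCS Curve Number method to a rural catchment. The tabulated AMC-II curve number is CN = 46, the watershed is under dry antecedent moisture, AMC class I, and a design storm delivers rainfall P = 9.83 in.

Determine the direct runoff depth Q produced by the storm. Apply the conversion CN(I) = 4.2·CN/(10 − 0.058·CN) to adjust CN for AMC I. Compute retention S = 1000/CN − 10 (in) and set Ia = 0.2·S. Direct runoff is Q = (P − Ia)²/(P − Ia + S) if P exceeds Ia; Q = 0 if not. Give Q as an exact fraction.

Q = 4659837169/8344034300 in ≈ 0.558 in

Adjust CN=46 to AMC I: 4.2·46/(10 − 0.058·46) → (966/5) ÷ (1833/250) = 16100/611 ≈ 26.350
Max retention: S = 1000/(16100/611) − 10 = 4500/161 in (≈ 27.950 in)
Ia = 0.2·(4500/161) = 900/161 in ≈ 5.590 in
Excess rainfall: 9.830 − 5.590 = 4.240 in; P > Ia so Q > 0
Q: (68263/16100)² ÷ (518263/16100) = 4659837169/8344034300 in (≈ 0.558 in)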